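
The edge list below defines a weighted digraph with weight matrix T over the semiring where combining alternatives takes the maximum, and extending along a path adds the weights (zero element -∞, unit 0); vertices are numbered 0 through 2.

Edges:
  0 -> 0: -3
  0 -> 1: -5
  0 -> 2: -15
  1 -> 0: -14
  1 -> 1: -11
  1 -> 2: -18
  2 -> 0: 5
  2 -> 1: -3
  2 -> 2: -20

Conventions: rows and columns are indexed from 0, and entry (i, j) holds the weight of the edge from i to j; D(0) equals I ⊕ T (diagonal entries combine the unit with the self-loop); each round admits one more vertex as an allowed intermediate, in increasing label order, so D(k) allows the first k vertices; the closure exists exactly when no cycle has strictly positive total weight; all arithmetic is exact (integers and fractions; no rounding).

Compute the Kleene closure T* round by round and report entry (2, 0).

D(0):
  [0, -5, -15]
  [-14, 0, -18]
  [5, -3, 0]
D(1):
  [0, -5, -15]
  [-14, 0, -18]
  [5, 0, 0]
D(2):
  [0, -5, -15]
  [-14, 0, -18]
  [5, 0, 0]
D(3):
  [0, -5, -15]
  [-13, 0, -18]
  [5, 0, 0]
Answer: T*[2][0] = 5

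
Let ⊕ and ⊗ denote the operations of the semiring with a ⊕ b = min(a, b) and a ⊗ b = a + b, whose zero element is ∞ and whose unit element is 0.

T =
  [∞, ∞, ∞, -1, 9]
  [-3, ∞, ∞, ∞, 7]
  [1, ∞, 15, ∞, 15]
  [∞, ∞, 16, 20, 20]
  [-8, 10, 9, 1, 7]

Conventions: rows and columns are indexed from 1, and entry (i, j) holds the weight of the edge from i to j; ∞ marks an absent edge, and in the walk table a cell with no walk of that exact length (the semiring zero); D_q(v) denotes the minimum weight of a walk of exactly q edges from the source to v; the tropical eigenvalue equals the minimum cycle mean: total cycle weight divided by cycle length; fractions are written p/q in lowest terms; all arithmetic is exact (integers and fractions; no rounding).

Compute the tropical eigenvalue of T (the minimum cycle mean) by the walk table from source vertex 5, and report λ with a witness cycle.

q=0: [∞, ∞, ∞, ∞, 0]
q=1: [-8, 10, 9, 1, 7]
q=2: [-1, 17, 16, -9, 1]
q=3: [-7, 11, 7, -2, 8]
q=4: [0, 18, 14, -8, 2]
q=5: [-6, 12, 8, -1, 9]
Optimal cycle mean attained by: cycle 1->5->1, total 9 + (-8), length 2.
Answer: λ = 1/2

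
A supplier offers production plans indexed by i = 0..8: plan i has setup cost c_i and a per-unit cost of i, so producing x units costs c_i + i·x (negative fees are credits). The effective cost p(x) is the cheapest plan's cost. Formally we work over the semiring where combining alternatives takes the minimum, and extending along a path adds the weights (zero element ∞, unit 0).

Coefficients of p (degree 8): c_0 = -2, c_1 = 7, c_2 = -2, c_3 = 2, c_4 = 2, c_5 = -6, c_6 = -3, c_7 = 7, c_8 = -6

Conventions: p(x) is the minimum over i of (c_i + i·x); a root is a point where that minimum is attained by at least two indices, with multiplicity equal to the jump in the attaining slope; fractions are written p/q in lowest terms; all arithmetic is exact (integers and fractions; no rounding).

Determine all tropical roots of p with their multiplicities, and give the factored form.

hull edge (i=0, c=-2) to (i=5, c=-6): slope -4/5, span 5
hull edge (i=5, c=-6) to (i=8, c=-6): slope 0, span 3
Factored form: p(x) = -6 ⊗ (x ⊕ 0) ⊗ (x ⊕ 0) ⊗ (x ⊕ 0) ⊗ (x ⊕ 4/5) ⊗ (x ⊕ 4/5) ⊗ (x ⊕ 4/5) ⊗ (x ⊕ 4/5) ⊗ (x ⊕ 4/5)
Answer: roots = 0 (mult 3), 4/5 (mult 5)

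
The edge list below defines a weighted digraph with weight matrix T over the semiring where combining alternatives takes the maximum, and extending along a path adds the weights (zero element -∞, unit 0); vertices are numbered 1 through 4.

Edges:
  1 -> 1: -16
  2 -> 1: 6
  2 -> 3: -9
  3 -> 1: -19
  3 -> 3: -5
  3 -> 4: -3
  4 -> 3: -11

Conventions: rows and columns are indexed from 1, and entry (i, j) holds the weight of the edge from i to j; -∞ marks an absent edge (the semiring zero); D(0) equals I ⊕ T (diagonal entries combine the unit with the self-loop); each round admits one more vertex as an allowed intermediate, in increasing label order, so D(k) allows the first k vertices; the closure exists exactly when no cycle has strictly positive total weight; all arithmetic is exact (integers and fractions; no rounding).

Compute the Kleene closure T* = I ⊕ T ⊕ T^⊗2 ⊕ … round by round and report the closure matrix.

D(0):
  [0, -∞, -∞, -∞]
  [6, 0, -9, -∞]
  [-19, -∞, 0, -3]
  [-∞, -∞, -11, 0]
D(1):
  [0, -∞, -∞, -∞]
  [6, 0, -9, -∞]
  [-19, -∞, 0, -3]
  [-∞, -∞, -11, 0]
D(2):
  [0, -∞, -∞, -∞]
  [6, 0, -9, -∞]
  [-19, -∞, 0, -3]
  [-∞, -∞, -11, 0]
D(3):
  [0, -∞, -∞, -∞]
  [6, 0, -9, -12]
  [-19, -∞, 0, -3]
  [-30, -∞, -11, 0]
D(4):
  [0, -∞, -∞, -∞]
  [6, 0, -9, -12]
  [-19, -∞, 0, -3]
  [-30, -∞, -11, 0]
Answer: T* = [[0, -∞, -∞, -∞], [6, 0, -9, -12], [-19, -∞, 0, -3], [-30, -∞, -11, 0]]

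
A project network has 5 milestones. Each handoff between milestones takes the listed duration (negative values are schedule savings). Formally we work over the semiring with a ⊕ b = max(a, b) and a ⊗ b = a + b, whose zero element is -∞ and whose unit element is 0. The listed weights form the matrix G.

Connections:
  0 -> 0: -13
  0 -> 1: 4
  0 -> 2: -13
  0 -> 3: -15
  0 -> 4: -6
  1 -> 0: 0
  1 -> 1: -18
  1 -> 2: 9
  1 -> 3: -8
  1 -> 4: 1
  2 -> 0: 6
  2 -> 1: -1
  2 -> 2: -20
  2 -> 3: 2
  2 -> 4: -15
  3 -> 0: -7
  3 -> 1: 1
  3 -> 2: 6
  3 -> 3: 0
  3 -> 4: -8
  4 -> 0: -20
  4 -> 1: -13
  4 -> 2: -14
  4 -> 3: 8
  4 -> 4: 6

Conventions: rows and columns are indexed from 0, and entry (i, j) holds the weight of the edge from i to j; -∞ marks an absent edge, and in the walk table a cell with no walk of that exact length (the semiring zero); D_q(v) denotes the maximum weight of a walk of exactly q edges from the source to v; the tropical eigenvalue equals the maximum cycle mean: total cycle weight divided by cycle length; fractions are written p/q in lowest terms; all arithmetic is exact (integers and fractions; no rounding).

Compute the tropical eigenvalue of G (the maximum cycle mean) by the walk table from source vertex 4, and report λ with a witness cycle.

q=0: [-∞, -∞, -∞, -∞, 0]
q=1: [-20, -13, -14, 8, 6]
q=2: [1, 9, 14, 14, 12]
q=3: [20, 15, 20, 20, 18]
q=4: [26, 24, 26, 26, 24]
q=5: [32, 30, 33, 32, 30]
Optimal cycle mean attained by: cycle 0->1->2->0, total 4 + 9 + 6, length 3.
Answer: λ = 19/3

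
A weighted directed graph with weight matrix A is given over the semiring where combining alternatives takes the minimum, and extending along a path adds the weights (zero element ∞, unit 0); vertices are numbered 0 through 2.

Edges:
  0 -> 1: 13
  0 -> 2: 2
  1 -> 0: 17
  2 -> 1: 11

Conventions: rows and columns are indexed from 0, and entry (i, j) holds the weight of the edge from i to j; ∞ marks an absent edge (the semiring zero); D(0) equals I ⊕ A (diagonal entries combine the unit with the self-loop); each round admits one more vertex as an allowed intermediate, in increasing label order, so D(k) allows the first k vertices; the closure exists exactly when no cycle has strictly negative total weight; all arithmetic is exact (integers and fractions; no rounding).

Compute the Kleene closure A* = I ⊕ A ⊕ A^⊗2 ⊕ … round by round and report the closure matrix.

D(0):
  [0, 13, 2]
  [17, 0, ∞]
  [∞, 11, 0]
D(1):
  [0, 13, 2]
  [17, 0, 19]
  [∞, 11, 0]
D(2):
  [0, 13, 2]
  [17, 0, 19]
  [28, 11, 0]
D(3):
  [0, 13, 2]
  [17, 0, 19]
  [28, 11, 0]
Answer: A* = [[0, 13, 2], [17, 0, 19], [28, 11, 0]]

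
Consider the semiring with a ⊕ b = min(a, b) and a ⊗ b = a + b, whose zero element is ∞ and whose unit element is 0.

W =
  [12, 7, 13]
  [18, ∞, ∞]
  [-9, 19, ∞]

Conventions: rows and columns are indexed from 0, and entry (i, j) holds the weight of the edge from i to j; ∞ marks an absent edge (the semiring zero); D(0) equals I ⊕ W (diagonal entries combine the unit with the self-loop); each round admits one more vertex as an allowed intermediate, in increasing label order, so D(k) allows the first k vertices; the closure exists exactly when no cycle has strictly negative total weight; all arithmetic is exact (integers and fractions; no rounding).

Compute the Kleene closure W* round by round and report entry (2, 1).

D(0):
  [0, 7, 13]
  [18, 0, ∞]
  [-9, 19, 0]
D(1):
  [0, 7, 13]
  [18, 0, 31]
  [-9, -2, 0]
D(2):
  [0, 7, 13]
  [18, 0, 31]
  [-9, -2, 0]
D(3):
  [0, 7, 13]
  [18, 0, 31]
  [-9, -2, 0]
Answer: W*[2][1] = -2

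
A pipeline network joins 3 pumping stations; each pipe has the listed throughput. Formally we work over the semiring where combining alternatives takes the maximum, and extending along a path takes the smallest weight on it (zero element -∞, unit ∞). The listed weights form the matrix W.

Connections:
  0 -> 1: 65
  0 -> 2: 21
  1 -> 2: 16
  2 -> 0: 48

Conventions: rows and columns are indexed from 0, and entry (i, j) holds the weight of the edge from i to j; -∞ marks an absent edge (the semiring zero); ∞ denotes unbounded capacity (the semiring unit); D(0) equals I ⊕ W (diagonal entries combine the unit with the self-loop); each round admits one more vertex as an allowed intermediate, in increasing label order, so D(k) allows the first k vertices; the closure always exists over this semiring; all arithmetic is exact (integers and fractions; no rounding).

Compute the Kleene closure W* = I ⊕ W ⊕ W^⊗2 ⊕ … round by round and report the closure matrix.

D(0):
  [∞, 65, 21]
  [-∞, ∞, 16]
  [48, -∞, ∞]
D(1):
  [∞, 65, 21]
  [-∞, ∞, 16]
  [48, 48, ∞]
D(2):
  [∞, 65, 21]
  [-∞, ∞, 16]
  [48, 48, ∞]
D(3):
  [∞, 65, 21]
  [16, ∞, 16]
  [48, 48, ∞]
Answer: W* = [[∞, 65, 21], [16, ∞, 16], [48, 48, ∞]]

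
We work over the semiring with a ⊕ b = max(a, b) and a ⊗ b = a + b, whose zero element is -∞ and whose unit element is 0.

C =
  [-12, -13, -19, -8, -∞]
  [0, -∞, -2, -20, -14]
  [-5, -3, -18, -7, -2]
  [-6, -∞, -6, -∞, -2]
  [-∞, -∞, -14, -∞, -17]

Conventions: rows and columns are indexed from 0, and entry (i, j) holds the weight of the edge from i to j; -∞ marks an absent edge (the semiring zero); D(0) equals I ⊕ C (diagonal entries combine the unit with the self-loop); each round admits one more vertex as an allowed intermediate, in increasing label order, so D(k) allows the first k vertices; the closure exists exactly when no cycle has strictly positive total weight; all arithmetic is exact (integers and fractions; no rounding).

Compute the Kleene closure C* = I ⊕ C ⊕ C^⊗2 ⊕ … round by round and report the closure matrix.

D(0):
  [0, -13, -19, -8, -∞]
  [0, 0, -2, -20, -14]
  [-5, -3, 0, -7, -2]
  [-6, -∞, -6, 0, -2]
  [-∞, -∞, -14, -∞, 0]
D(1):
  [0, -13, -19, -8, -∞]
  [0, 0, -2, -8, -14]
  [-5, -3, 0, -7, -2]
  [-6, -19, -6, 0, -2]
  [-∞, -∞, -14, -∞, 0]
D(2):
  [0, -13, -15, -8, -27]
  [0, 0, -2, -8, -14]
  [-3, -3, 0, -7, -2]
  [-6, -19, -6, 0, -2]
  [-∞, -∞, -14, -∞, 0]
D(3):
  [0, -13, -15, -8, -17]
  [0, 0, -2, -8, -4]
  [-3, -3, 0, -7, -2]
  [-6, -9, -6, 0, -2]
  [-17, -17, -14, -21, 0]
D(4):
  [0, -13, -14, -8, -10]
  [0, 0, -2, -8, -4]
  [-3, -3, 0, -7, -2]
  [-6, -9, -6, 0, -2]
  [-17, -17, -14, -21, 0]
D(5):
  [0, -13, -14, -8, -10]
  [0, 0, -2, -8, -4]
  [-3, -3, 0, -7, -2]
  [-6, -9, -6, 0, -2]
  [-17, -17, -14, -21, 0]
Answer: C* = [[0, -13, -14, -8, -10], [0, 0, -2, -8, -4], [-3, -3, 0, -7, -2], [-6, -9, -6, 0, -2], [-17, -17, -14, -21, 0]]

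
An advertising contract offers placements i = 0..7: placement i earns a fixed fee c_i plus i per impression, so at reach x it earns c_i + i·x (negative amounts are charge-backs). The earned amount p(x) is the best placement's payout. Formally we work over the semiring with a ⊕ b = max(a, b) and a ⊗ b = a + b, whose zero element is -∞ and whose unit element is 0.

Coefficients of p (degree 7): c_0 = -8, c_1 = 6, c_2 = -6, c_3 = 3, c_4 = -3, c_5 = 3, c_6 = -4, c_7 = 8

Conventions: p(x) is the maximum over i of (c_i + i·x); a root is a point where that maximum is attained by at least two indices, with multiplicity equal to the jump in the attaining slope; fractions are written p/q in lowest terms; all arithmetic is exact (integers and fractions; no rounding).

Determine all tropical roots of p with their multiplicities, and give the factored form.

hull edge (i=0, c=-8) to (i=1, c=6): slope 14, span 1
hull edge (i=1, c=6) to (i=7, c=8): slope 1/3, span 6
Factored form: p(x) = 8 ⊗ (x ⊕ (-14)) ⊗ (x ⊕ (-1/3)) ⊗ (x ⊕ (-1/3)) ⊗ (x ⊕ (-1/3)) ⊗ (x ⊕ (-1/3)) ⊗ (x ⊕ (-1/3)) ⊗ (x ⊕ (-1/3))
Answer: roots = -14 (mult 1), -1/3 (mult 6)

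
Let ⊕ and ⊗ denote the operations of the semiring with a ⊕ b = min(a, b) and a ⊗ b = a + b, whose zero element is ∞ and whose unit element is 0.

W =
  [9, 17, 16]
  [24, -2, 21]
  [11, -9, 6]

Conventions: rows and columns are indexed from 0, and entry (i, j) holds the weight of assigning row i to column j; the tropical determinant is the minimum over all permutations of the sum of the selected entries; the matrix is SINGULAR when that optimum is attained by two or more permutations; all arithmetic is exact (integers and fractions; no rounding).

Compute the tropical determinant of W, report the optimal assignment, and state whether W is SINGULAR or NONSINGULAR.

σ = (0, 1, 2): 9 + (-2) + 6 = 13
σ = (0, 2, 1): 9 + 21 + (-9) = 21
σ = (1, 0, 2): 17 + 24 + 6 = 47
σ = (1, 2, 0): 17 + 21 + 11 = 49
σ = (2, 0, 1): 16 + 24 + (-9) = 31
σ = (2, 1, 0): 16 + (-2) + 11 = 25
Optimal value attained by: σ = (0, 1, 2).
Answer: det⊕(W) = 13; verdict: NONSINGULAR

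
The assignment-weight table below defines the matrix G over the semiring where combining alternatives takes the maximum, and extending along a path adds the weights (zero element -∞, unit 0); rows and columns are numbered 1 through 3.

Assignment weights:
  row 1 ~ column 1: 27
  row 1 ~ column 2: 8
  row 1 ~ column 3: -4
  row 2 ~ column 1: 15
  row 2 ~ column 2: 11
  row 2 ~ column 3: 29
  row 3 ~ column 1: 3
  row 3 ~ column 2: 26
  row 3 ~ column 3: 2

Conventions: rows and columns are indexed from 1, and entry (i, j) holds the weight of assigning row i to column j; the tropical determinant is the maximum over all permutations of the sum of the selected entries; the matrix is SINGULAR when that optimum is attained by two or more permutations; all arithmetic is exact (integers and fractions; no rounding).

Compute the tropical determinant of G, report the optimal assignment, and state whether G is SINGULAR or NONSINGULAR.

σ = (1, 2, 3): 27 + 11 + 2 = 40
σ = (1, 3, 2): 27 + 29 + 26 = 82
σ = (2, 1, 3): 8 + 15 + 2 = 25
σ = (2, 3, 1): 8 + 29 + 3 = 40
σ = (3, 1, 2): (-4) + 15 + 26 = 37
σ = (3, 2, 1): (-4) + 11 + 3 = 10
Optimal value attained by: σ = (1, 3, 2).
Answer: det⊕(G) = 82; verdict: NONSINGULAR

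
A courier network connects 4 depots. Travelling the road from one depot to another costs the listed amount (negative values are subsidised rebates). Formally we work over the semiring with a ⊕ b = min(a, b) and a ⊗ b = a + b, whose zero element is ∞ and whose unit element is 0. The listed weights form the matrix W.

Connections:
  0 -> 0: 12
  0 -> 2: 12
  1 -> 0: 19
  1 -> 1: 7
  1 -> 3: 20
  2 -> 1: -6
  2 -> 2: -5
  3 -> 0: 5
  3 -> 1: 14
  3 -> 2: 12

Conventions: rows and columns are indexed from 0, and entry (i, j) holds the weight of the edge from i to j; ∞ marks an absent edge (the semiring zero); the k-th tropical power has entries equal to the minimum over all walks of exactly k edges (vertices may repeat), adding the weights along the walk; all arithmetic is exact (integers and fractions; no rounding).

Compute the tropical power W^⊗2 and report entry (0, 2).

W^⊗2:
  [24, 6, 7, ∞]
  [25, 14, 31, 27]
  [13, -11, -10, 14]
  [17, 6, 7, 34]
Key observation: the optimum is the walk 0->2->2, with weight 12 + (-5) = 7.
Optimal value attained by: walk 0->2->2.
Answer: (W^⊗2)[0][2] = 7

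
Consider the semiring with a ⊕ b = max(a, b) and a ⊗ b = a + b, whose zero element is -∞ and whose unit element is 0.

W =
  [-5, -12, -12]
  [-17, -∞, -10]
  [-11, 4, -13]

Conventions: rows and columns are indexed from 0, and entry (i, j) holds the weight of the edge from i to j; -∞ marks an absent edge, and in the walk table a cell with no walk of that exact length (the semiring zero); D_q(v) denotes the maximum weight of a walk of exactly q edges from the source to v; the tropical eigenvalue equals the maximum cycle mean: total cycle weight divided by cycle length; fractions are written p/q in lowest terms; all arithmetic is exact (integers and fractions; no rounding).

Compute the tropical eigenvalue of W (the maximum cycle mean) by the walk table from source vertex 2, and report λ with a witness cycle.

q=0: [-∞, -∞, 0]
q=1: [-11, 4, -13]
q=2: [-13, -9, -6]
q=3: [-17, -2, -19]
Optimal cycle mean attained by: cycle 1->2->1, total (-10) + 4, length 2.
Answer: λ = -3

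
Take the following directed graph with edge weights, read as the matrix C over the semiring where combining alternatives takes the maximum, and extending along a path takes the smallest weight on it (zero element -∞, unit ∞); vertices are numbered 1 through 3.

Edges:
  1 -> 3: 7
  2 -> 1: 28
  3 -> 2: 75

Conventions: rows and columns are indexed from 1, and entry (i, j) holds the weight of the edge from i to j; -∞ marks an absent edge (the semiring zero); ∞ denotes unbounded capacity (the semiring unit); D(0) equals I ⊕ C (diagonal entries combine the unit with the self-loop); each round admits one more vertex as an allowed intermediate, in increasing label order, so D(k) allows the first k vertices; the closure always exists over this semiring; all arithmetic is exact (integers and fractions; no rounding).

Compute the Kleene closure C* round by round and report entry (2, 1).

D(0):
  [∞, -∞, 7]
  [28, ∞, -∞]
  [-∞, 75, ∞]
D(1):
  [∞, -∞, 7]
  [28, ∞, 7]
  [-∞, 75, ∞]
D(2):
  [∞, -∞, 7]
  [28, ∞, 7]
  [28, 75, ∞]
D(3):
  [∞, 7, 7]
  [28, ∞, 7]
  [28, 75, ∞]
Answer: C*[2][1] = 28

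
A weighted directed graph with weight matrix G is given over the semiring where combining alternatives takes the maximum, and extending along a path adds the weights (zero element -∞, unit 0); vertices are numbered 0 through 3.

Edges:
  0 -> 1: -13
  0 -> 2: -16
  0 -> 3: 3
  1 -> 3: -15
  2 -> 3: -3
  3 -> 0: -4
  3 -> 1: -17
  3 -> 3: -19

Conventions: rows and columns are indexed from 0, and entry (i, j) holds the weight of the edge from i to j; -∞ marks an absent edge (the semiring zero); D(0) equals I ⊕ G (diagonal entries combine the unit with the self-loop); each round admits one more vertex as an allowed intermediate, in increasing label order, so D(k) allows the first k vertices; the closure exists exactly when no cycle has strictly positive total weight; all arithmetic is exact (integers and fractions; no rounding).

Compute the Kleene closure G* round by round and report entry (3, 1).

D(0):
  [0, -13, -16, 3]
  [-∞, 0, -∞, -15]
  [-∞, -∞, 0, -3]
  [-4, -17, -∞, 0]
D(1):
  [0, -13, -16, 3]
  [-∞, 0, -∞, -15]
  [-∞, -∞, 0, -3]
  [-4, -17, -20, 0]
D(2):
  [0, -13, -16, 3]
  [-∞, 0, -∞, -15]
  [-∞, -∞, 0, -3]
  [-4, -17, -20, 0]
D(3):
  [0, -13, -16, 3]
  [-∞, 0, -∞, -15]
  [-∞, -∞, 0, -3]
  [-4, -17, -20, 0]
D(4):
  [0, -13, -16, 3]
  [-19, 0, -35, -15]
  [-7, -20, 0, -3]
  [-4, -17, -20, 0]
Answer: G*[3][1] = -17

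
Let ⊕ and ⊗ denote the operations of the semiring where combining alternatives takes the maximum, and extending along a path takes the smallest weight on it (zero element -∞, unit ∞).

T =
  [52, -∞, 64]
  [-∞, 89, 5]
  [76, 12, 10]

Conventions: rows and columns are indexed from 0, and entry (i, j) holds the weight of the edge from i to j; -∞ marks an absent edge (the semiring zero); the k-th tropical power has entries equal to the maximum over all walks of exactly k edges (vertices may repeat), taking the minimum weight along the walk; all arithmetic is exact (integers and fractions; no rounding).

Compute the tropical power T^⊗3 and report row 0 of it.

T^⊗2:
  [64, 12, 52]
  [5, 89, 5]
  [52, 12, 64]
T^⊗3:
  [52, 12, 64]
  [5, 89, 5]
  [64, 12, 52]
Answer: row 0 of T^⊗3 = [52, 12, 64]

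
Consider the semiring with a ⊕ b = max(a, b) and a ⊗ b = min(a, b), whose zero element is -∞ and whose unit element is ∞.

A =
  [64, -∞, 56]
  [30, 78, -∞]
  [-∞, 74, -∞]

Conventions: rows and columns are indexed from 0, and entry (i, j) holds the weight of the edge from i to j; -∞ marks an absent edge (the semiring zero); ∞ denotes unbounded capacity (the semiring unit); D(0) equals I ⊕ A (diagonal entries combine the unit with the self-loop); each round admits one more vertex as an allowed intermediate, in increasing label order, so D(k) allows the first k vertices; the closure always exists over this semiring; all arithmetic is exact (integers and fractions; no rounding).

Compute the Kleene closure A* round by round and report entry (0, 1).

D(0):
  [∞, -∞, 56]
  [30, ∞, -∞]
  [-∞, 74, ∞]
D(1):
  [∞, -∞, 56]
  [30, ∞, 30]
  [-∞, 74, ∞]
D(2):
  [∞, -∞, 56]
  [30, ∞, 30]
  [30, 74, ∞]
D(3):
  [∞, 56, 56]
  [30, ∞, 30]
  [30, 74, ∞]
Answer: A*[0][1] = 56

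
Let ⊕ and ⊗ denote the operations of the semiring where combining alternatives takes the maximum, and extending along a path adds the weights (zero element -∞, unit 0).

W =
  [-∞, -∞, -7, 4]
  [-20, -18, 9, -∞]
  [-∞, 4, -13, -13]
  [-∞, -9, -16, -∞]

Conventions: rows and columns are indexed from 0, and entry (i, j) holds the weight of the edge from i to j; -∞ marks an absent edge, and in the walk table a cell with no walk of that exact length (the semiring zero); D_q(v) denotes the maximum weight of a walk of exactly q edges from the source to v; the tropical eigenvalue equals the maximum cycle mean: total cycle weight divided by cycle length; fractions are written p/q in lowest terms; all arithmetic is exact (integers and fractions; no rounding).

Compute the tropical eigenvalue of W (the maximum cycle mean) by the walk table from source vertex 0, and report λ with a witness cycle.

q=0: [0, -∞, -∞, -∞]
q=1: [-∞, -∞, -7, 4]
q=2: [-∞, -3, -12, -20]
q=3: [-23, -8, 6, -25]
q=4: [-28, 10, 1, -7]
Optimal cycle mean attained by: cycle 1->2->1, total 9 + 4, length 2.
Answer: λ = 13/2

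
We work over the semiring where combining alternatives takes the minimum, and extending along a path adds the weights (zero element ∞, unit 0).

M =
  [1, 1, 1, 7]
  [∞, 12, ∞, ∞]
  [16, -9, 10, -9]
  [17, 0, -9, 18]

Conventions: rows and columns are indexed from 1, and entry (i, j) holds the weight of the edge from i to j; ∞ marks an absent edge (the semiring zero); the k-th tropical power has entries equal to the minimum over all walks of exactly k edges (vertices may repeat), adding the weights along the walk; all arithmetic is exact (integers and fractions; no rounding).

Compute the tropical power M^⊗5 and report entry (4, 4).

M^⊗2:
  [2, -8, -2, -8]
  [∞, 24, ∞, ∞]
  [8, -9, -18, 1]
  [7, -18, 1, -18]
M^⊗3:
  [3, -11, -17, -11]
  [∞, 36, ∞, ∞]
  [-2, -27, -8, -27]
  [-1, -18, -27, -8]
M^⊗4:
  [-1, -26, -20, -26]
  [∞, 48, ∞, ∞]
  [-10, -27, -36, -17]
  [-11, -36, -17, -36]
M^⊗5:
  [-9, -29, -35, -29]
  [∞, 60, ∞, ∞]
  [-20, -45, -26, -45]
  [-19, -36, -45, -26]
Key observation: the optimum is the walk 4->3->3->4->3->4, with weight (-9) + 10 + (-9) + (-9) + (-9) = -26.
Optimal value attained by: walk 4->3->3->4->3->4.
Answer: (M^⊗5)[4][4] = -26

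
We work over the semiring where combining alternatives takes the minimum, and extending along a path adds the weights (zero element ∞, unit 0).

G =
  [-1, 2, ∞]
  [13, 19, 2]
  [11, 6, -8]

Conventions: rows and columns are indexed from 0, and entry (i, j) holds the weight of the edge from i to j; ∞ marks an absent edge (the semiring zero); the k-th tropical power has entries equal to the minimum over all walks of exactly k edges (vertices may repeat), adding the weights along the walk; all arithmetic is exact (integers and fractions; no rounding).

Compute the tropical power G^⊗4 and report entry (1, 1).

G^⊗2:
  [-2, 1, 4]
  [12, 8, -6]
  [3, -2, -16]
G^⊗3:
  [-3, 0, -4]
  [5, 0, -14]
  [-5, -10, -24]
G^⊗4:
  [-4, -1, -12]
  [-3, -8, -22]
  [-13, -18, -32]
Key observation: the optimum is the walk 1->2->2->2->1, with weight 2 + (-8) + (-8) + 6 = -8.
Optimal value attained by: walk 1->2->2->2->1.
Answer: (G^⊗4)[1][1] = -8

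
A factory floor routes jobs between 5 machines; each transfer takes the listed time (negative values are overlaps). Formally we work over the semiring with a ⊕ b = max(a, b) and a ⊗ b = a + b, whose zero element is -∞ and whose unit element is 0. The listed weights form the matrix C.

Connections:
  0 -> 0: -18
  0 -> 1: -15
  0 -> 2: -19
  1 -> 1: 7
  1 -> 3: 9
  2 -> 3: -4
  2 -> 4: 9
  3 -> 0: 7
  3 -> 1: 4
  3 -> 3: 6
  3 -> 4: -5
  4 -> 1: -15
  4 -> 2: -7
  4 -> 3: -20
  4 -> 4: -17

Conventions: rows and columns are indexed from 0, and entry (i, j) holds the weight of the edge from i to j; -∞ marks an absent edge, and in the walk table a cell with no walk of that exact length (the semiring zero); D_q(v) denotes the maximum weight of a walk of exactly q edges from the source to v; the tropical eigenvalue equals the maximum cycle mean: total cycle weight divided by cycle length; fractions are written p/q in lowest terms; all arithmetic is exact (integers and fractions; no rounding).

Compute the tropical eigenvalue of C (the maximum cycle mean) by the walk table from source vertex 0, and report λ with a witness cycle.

q=0: [0, -∞, -∞, -∞, -∞]
q=1: [-18, -15, -19, -∞, -∞]
q=2: [-36, -8, -37, -6, -10]
q=3: [1, -1, -17, 1, -11]
q=4: [8, 6, -18, 8, -4]
q=5: [15, 13, -11, 15, 3]
Optimal cycle mean attained by: cycle 1->1, total 7, length 1.
Answer: λ = 7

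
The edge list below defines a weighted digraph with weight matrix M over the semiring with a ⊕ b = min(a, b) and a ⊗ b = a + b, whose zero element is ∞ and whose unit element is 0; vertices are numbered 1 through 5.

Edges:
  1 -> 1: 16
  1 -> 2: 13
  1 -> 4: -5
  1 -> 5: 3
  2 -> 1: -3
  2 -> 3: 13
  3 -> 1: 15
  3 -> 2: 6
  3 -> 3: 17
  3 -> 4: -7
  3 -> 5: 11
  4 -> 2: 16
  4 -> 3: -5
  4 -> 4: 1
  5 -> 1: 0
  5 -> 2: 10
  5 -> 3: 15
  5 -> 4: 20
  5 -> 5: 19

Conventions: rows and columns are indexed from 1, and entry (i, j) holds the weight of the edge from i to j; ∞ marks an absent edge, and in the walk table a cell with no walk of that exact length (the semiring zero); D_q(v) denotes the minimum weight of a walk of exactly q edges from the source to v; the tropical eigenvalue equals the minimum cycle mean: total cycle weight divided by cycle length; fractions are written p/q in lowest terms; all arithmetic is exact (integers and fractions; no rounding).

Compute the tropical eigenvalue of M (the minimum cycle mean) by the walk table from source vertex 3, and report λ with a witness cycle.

q=0: [∞, ∞, 0, ∞, ∞]
q=1: [15, 6, 17, -7, 11]
q=2: [3, 9, -12, -6, 18]
q=3: [3, -6, -11, -19, -1]
q=4: [-9, -5, -24, -18, 0]
q=5: [-9, -18, -23, -31, -13]
Optimal cycle mean attained by: cycle 3->4->3, total (-7) + (-5), length 2.
Answer: λ = -6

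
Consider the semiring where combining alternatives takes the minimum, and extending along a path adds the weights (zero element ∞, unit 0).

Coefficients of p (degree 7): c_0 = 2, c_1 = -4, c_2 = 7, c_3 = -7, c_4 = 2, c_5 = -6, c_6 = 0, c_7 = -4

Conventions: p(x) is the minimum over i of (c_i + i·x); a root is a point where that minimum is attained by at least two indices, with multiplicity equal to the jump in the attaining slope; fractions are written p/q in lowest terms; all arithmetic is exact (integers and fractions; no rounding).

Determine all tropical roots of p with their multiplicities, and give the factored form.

hull edge (i=0, c=2) to (i=1, c=-4): slope -6, span 1
hull edge (i=1, c=-4) to (i=3, c=-7): slope -3/2, span 2
hull edge (i=3, c=-7) to (i=5, c=-6): slope 1/2, span 2
hull edge (i=5, c=-6) to (i=7, c=-4): slope 1, span 2
Factored form: p(x) = -4 ⊗ (x ⊕ (-1)) ⊗ (x ⊕ (-1)) ⊗ (x ⊕ (-1/2)) ⊗ (x ⊕ (-1/2)) ⊗ (x ⊕ 3/2) ⊗ (x ⊕ 3/2) ⊗ (x ⊕ 6)
Answer: roots = -1 (mult 2), -1/2 (mult 2), 3/2 (mult 2), 6 (mult 1)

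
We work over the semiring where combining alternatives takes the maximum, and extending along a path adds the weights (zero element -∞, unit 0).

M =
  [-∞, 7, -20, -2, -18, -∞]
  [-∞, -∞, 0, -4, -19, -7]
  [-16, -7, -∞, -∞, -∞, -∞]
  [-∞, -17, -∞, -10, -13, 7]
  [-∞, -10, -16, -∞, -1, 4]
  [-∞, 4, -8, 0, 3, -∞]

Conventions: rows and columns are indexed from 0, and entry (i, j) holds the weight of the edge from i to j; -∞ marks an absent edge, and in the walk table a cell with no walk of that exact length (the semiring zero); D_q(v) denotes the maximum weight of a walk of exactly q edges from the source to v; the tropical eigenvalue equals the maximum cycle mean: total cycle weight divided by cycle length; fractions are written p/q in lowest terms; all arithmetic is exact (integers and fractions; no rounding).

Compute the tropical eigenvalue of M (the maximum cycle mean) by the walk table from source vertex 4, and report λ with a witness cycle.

q=0: [-∞, -∞, -∞, -∞, 0, -∞]
q=1: [-∞, -10, -16, -∞, -1, 4]
q=2: [-32, 8, -4, 4, 7, 3]
q=3: [-20, 7, 8, 4, 6, 11]
q=4: [-8, 15, 7, 11, 14, 11]
q=5: [-9, 15, 15, 11, 14, 18]
q=6: [-1, 22, 15, 18, 21, 18]
Optimal cycle mean attained by: cycle 3->5->3, total 7 + 0, length 2.
Answer: λ = 7/2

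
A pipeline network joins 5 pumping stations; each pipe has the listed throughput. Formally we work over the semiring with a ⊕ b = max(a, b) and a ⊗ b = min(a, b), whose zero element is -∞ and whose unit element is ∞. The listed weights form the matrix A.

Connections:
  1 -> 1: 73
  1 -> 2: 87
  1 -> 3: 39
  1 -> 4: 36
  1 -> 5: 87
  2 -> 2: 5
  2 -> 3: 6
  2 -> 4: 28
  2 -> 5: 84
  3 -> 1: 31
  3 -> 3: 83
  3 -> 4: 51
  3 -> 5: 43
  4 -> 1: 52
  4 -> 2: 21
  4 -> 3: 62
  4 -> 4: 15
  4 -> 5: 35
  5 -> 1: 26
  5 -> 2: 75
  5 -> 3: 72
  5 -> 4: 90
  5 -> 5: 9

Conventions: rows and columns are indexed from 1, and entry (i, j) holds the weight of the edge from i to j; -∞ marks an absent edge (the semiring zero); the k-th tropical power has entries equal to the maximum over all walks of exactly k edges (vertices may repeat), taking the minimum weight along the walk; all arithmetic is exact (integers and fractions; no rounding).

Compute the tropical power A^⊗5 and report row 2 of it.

A^⊗2:
  [73, 75, 72, 87, 84]
  [28, 75, 72, 84, 28]
  [51, 43, 83, 51, 43]
  [52, 52, 62, 51, 52]
  [52, 26, 72, 51, 75]
A^⊗3:
  [73, 75, 72, 84, 75]
  [52, 28, 72, 51, 75]
  [51, 51, 83, 51, 51]
  [52, 52, 62, 52, 52]
  [52, 75, 72, 75, 52]
A^⊗4:
  [73, 75, 72, 75, 75]
  [52, 75, 72, 75, 52]
  [51, 51, 83, 51, 51]
  [52, 52, 62, 52, 52]
  [52, 52, 72, 52, 75]
A^⊗5:
  [73, 75, 72, 75, 75]
  [52, 52, 72, 52, 75]
  [51, 51, 83, 51, 51]
  [52, 52, 62, 52, 52]
  [52, 75, 72, 75, 52]
Answer: row 2 of A^⊗5 = [52, 52, 72, 52, 75]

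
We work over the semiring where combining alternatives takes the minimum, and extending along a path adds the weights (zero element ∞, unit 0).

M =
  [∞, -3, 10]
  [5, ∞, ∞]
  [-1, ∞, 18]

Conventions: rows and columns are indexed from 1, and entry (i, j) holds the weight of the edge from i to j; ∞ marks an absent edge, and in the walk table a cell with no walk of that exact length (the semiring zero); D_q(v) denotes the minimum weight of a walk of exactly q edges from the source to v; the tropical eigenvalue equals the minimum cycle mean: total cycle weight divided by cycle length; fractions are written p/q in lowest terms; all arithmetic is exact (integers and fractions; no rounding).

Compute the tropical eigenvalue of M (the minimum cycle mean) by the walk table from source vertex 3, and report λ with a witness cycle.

q=0: [∞, ∞, 0]
q=1: [-1, ∞, 18]
q=2: [17, -4, 9]
q=3: [1, 14, 27]
Optimal cycle mean attained by: cycle 1->2->1, total (-3) + 5, length 2.
Answer: λ = 1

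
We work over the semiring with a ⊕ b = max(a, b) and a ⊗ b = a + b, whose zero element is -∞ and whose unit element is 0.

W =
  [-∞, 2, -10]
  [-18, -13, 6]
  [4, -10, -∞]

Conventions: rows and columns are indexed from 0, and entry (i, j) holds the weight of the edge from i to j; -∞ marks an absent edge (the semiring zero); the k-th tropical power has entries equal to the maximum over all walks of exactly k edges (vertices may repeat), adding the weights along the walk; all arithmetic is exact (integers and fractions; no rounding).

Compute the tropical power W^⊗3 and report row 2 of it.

W^⊗2:
  [-6, -11, 8]
  [10, -4, -7]
  [-28, 6, -4]
W^⊗3:
  [12, -2, -5]
  [-3, 12, 2]
  [0, -7, 12]
Answer: row 2 of W^⊗3 = [0, -7, 12]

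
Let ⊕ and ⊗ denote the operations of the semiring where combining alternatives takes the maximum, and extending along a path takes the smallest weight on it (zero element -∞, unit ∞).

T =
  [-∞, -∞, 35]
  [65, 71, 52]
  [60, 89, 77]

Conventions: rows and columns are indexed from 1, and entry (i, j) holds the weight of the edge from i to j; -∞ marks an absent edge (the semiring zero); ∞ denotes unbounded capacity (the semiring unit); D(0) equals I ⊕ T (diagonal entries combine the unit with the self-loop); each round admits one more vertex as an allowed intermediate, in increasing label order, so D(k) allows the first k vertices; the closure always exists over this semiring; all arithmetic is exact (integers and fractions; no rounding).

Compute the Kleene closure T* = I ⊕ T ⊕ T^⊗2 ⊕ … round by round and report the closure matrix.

D(0):
  [∞, -∞, 35]
  [65, ∞, 52]
  [60, 89, ∞]
D(1):
  [∞, -∞, 35]
  [65, ∞, 52]
  [60, 89, ∞]
D(2):
  [∞, -∞, 35]
  [65, ∞, 52]
  [65, 89, ∞]
D(3):
  [∞, 35, 35]
  [65, ∞, 52]
  [65, 89, ∞]
Answer: T* = [[∞, 35, 35], [65, ∞, 52], [65, 89, ∞]]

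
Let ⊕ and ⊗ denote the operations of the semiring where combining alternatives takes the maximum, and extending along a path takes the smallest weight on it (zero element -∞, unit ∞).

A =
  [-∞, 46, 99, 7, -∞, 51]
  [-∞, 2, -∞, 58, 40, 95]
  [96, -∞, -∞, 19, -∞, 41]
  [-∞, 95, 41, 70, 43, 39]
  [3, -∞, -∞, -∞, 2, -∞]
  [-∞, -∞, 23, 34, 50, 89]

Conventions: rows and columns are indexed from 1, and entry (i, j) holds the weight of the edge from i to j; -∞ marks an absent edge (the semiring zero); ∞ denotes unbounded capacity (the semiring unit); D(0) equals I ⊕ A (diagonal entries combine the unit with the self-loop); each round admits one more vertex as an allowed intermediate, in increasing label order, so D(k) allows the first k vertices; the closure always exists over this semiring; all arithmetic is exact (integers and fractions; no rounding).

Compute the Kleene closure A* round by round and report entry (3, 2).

D(0):
  [∞, 46, 99, 7, -∞, 51]
  [-∞, ∞, -∞, 58, 40, 95]
  [96, -∞, ∞, 19, -∞, 41]
  [-∞, 95, 41, ∞, 43, 39]
  [3, -∞, -∞, -∞, ∞, -∞]
  [-∞, -∞, 23, 34, 50, ∞]
D(1):
  [∞, 46, 99, 7, -∞, 51]
  [-∞, ∞, -∞, 58, 40, 95]
  [96, 46, ∞, 19, -∞, 51]
  [-∞, 95, 41, ∞, 43, 39]
  [3, 3, 3, 3, ∞, 3]
  [-∞, -∞, 23, 34, 50, ∞]
D(2):
  [∞, 46, 99, 46, 40, 51]
  [-∞, ∞, -∞, 58, 40, 95]
  [96, 46, ∞, 46, 40, 51]
  [-∞, 95, 41, ∞, 43, 95]
  [3, 3, 3, 3, ∞, 3]
  [-∞, -∞, 23, 34, 50, ∞]
D(3):
  [∞, 46, 99, 46, 40, 51]
  [-∞, ∞, -∞, 58, 40, 95]
  [96, 46, ∞, 46, 40, 51]
  [41, 95, 41, ∞, 43, 95]
  [3, 3, 3, 3, ∞, 3]
  [23, 23, 23, 34, 50, ∞]
D(4):
  [∞, 46, 99, 46, 43, 51]
  [41, ∞, 41, 58, 43, 95]
  [96, 46, ∞, 46, 43, 51]
  [41, 95, 41, ∞, 43, 95]
  [3, 3, 3, 3, ∞, 3]
  [34, 34, 34, 34, 50, ∞]
D(5):
  [∞, 46, 99, 46, 43, 51]
  [41, ∞, 41, 58, 43, 95]
  [96, 46, ∞, 46, 43, 51]
  [41, 95, 41, ∞, 43, 95]
  [3, 3, 3, 3, ∞, 3]
  [34, 34, 34, 34, 50, ∞]
D(6):
  [∞, 46, 99, 46, 50, 51]
  [41, ∞, 41, 58, 50, 95]
  [96, 46, ∞, 46, 50, 51]
  [41, 95, 41, ∞, 50, 95]
  [3, 3, 3, 3, ∞, 3]
  [34, 34, 34, 34, 50, ∞]
Answer: A*[3][2] = 46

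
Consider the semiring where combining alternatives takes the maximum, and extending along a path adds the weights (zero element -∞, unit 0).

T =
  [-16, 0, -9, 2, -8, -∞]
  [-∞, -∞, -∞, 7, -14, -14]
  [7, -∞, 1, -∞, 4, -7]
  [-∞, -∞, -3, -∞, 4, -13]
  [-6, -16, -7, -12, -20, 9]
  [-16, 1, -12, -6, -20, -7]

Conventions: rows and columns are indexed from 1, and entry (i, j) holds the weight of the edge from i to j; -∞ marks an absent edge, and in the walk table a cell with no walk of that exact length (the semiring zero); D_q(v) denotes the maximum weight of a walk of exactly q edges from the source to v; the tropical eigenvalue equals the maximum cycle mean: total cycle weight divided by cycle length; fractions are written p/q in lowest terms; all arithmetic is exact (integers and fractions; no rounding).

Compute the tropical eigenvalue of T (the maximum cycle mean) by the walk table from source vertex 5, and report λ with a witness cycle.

q=0: [-∞, -∞, -∞, -∞, 0, -∞]
q=1: [-6, -16, -7, -12, -20, 9]
q=2: [0, 10, -3, 3, -3, 2]
q=3: [4, 3, 0, 17, 7, 6]
q=4: [7, 7, 14, 10, 21, 16]
q=5: [21, 17, 15, 14, 18, 30]
q=6: [22, 31, 18, 24, 19, 27]
Optimal cycle mean attained by: cycle 2->4->5->6->2, total 7 + 4 + 9 + 1, length 4.
Answer: λ = 21/4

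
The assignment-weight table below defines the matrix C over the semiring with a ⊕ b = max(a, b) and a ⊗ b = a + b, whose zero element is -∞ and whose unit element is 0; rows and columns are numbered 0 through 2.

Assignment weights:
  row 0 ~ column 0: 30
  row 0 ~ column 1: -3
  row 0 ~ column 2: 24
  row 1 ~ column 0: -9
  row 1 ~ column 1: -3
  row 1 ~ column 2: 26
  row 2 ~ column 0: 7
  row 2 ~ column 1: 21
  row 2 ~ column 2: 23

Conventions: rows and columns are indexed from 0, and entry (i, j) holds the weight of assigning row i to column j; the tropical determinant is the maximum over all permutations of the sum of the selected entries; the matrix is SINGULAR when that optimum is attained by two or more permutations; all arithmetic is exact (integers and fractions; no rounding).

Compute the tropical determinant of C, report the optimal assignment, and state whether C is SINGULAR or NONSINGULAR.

σ = (0, 1, 2): 30 + (-3) + 23 = 50
σ = (0, 2, 1): 30 + 26 + 21 = 77
σ = (1, 0, 2): (-3) + (-9) + 23 = 11
σ = (1, 2, 0): (-3) + 26 + 7 = 30
σ = (2, 0, 1): 24 + (-9) + 21 = 36
σ = (2, 1, 0): 24 + (-3) + 7 = 28
Optimal value attained by: σ = (0, 2, 1).
Answer: det⊕(C) = 77; verdict: NONSINGULAR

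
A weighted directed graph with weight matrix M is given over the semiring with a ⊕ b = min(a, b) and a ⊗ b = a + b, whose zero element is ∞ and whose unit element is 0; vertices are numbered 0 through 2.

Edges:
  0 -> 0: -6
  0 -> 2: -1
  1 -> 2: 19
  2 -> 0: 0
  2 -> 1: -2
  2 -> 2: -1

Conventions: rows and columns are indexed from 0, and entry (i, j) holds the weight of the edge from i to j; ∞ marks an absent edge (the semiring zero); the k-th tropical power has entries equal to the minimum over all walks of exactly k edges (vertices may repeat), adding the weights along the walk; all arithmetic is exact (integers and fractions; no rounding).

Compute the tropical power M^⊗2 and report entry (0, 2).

M^⊗2:
  [-12, -3, -7]
  [19, 17, 18]
  [-6, -3, -2]
Key observation: the optimum is the walk 0->0->2, with weight (-6) + (-1) = -7.
Optimal value attained by: walk 0->0->2.
Answer: (M^⊗2)[0][2] = -7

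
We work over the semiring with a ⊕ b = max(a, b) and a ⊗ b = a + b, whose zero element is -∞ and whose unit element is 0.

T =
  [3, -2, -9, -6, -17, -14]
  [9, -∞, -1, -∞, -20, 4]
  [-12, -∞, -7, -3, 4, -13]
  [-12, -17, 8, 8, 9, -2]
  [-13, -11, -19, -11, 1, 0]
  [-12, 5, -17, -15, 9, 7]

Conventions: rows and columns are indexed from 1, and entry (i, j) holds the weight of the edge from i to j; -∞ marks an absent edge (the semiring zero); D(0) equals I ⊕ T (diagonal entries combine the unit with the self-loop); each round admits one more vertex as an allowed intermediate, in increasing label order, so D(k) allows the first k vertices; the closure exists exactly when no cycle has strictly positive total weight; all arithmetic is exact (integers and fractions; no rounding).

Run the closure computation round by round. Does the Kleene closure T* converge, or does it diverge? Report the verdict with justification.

Detection: at round 0, diagonal entry (1, 1) turns strictly positive.
Key observation: the cycle 1->1 has total weight 3, which is strictly positive.
Answer: DIVERGES — positive cycle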